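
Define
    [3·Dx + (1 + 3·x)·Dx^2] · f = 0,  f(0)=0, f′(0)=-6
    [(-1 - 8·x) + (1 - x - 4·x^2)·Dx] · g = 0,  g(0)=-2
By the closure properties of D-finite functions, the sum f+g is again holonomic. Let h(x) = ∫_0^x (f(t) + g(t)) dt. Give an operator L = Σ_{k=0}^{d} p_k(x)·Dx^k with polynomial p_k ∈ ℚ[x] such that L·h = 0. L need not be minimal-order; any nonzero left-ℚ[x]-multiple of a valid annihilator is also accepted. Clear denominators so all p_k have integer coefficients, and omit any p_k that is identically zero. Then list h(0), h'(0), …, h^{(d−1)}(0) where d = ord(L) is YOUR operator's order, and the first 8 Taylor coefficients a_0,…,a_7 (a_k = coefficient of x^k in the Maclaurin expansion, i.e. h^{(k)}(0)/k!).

L = (-342 - 2178·x - 6624·x^2 - 6336·x^3 - 6912·x^4)·Dx^2 + (-36 - 696·x - 4356·x^2 - 10176·x^3 - 12960·x^4 - 11520·x^5)·Dx^3 + (13 + 101·x + 191·x^2 - 225·x^3 - 1440·x^4 - 2928·x^5 - 2304·x^6)·Dx^4  (order 4).
h: a_k = 0, -2, -4, -1/3, -9, -7/2, -568/15, -17, …
ICs: h(0) = 0, h′(0) = -2, h′′(0) = -8, h′′′(0) = -2.

f: a_k = 0, -6, 9, -18, 81/2, -486/5, 243, -4374/7, …
g: a_k = -2, -2, -10, -18, -58, -130, -362, -882, …
Sum ⇒ L₀ = lclm(L_f,L_g) in ℚ(x)⟨Dx⟩.
Integrate: L := L₀·Dx.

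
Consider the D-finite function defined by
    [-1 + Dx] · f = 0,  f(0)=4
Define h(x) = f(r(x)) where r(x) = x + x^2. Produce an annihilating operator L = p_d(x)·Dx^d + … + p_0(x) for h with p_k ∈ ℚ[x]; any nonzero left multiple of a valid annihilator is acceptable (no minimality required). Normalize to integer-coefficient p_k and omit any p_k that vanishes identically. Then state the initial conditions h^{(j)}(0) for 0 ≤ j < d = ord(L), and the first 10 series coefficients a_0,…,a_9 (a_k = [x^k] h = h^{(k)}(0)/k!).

f: a_k = 4, 4, 2, 2/3, 1/6, 1/30, 1/180, 1/1260, 1/10080, 1/90720, …
Substitute x→r, Dx→(1/r')Dx; clear ⇒ L₀.
L = (-1 - 2·x) + Dx  (order 1).
h: a_k = 4, 4, 6, 14/3, 25/6, 27/10, 331/180, 1303/1260, 1979/3360, 5357/18144, …
ICs: h(0) = 4.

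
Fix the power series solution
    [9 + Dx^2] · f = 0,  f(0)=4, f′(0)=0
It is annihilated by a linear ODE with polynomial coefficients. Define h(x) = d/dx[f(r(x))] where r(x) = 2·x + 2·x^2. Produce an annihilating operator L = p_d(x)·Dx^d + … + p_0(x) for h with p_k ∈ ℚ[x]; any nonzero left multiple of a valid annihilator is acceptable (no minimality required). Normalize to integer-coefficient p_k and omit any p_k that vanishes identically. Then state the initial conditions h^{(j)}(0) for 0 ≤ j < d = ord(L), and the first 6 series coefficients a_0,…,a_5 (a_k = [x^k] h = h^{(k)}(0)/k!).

f: a_k = 4, 0, -18, 0, 27/2, 0, …
h₀=f(r): pull back L_f along r ⇒ L₀.
Derive L from L₀ (diff closure).
L = (48 + 288·x + 864·x^2 + 1152·x^3 + 576·x^4) + (-6 - 12·x)·Dx + (1 + 4·x + 4·x^2)·Dx^2  (order 2).
h: a_k = 0, -144, -432, 576, 4320, 31104/5, …
ICs: h(0) = 0, h′(0) = -144.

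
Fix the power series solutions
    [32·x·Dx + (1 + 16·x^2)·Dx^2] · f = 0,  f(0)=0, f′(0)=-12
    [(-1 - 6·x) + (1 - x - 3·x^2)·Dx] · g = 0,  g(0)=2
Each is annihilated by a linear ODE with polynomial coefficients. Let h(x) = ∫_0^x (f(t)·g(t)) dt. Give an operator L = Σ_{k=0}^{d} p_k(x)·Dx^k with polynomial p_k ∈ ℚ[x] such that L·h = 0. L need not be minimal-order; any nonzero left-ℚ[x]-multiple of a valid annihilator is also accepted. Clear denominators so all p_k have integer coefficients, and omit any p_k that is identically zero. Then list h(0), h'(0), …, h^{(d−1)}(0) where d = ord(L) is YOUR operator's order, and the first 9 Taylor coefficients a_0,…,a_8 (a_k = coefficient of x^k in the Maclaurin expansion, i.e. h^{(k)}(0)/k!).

f: a_k = 0, -12, 0, 64, 0, -3072/5, 0, 49152/7, 0, …
g: a_k = 2, 2, 8, 14, 38, 80, 194, 434, 1016, …
Sym-product of L_f,L_g gives L₀ (≤ ord 2).
Integrate: L := L₀·Dx.
L = (6 + 32·x + 288·x^2)·Dx + (2 - 20·x + 64·x^2 + 288·x^3)·Dx^2 + (-1 + x - 13·x^2 + 16·x^3 + 48·x^4)·Dx^3  (order 3).
h: a_k = 0, 0, -12, -8, 8, -8, -2932/15, -6464/35, 40391/35, …
ICs: h(0) = 0, h′(0) = 0, h′′(0) = -24.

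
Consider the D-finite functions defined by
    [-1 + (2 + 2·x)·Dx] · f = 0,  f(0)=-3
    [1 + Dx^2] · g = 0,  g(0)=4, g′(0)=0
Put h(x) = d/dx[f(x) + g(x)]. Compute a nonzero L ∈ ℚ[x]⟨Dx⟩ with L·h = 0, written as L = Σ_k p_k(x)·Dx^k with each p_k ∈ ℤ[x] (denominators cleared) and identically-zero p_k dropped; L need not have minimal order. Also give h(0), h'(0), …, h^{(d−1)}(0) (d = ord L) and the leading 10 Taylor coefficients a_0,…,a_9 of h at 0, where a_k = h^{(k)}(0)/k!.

L = (-19 - 8·x - 4·x^2) + (-14 - 30·x - 24·x^2 - 8·x^3)·Dx + (-19 - 8·x - 4·x^2)·Dx^2 + (-14 - 30·x - 24·x^2 - 8·x^3)·Dx^3  (order 3).
h: a_k = -3/2, -13/4, -9/16, 109/96, -105/256, 2579/7680, -693/2048, 406429/1290240, -19305/65536, 103374179/371589120, …
ICs: h(0) = -3/2, h′(0) = -13/4, h′′(0) = -9/8.

f: a_k = -3, -3/2, 3/8, -3/16, 15/128, -21/256, 63/1024, -99/2048, 1287/32768, -2145/65536, …
g: a_k = 4, 0, -2, 0, 1/6, 0, -1/180, 0, 1/10080, 0, …
Sum ⇒ L₀ = lclm(L_f,L_g) in ℚ(x)⟨Dx⟩.
Derive L from L₀ (diff closure).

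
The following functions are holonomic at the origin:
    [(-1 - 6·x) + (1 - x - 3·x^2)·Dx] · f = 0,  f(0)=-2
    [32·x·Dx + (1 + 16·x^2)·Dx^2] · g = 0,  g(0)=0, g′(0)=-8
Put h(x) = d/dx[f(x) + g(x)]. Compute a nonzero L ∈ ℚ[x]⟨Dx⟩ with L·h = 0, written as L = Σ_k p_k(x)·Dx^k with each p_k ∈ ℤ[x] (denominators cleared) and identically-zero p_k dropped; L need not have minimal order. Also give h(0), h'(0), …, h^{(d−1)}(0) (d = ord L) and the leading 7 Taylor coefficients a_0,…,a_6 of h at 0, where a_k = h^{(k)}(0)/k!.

L = (-128 + 512·x + 10560·x^2 + 25344·x^3 + 95904·x^4 + 41472·x^6) + (37 + 208·x - 206·x^2 + 1476·x^3 + 24336·x^4 + 66528·x^5 + 6912·x^6 + 41472·x^7)·Dx + (-4 - 21·x - 198·x^2 - 90·x^3 - 1775·x^4 + 4080·x^5 + 6336·x^6 + 2304·x^7 + 6912·x^8)·Dx^2  (order 2).
h: a_k = -10, -16, 86, -152, -2448, -1164, 29730, …
ICs: h(0) = -10, h′(0) = -16.

f: a_k = -2, -2, -8, -14, -38, -80, -194, …
g: a_k = 0, -8, 0, 128/3, 0, -2048/5, 0, …
L₀ := lclm(L_f,L_g); ord L₀ ≤ 1+2.
Derive L from L₀ (diff closure).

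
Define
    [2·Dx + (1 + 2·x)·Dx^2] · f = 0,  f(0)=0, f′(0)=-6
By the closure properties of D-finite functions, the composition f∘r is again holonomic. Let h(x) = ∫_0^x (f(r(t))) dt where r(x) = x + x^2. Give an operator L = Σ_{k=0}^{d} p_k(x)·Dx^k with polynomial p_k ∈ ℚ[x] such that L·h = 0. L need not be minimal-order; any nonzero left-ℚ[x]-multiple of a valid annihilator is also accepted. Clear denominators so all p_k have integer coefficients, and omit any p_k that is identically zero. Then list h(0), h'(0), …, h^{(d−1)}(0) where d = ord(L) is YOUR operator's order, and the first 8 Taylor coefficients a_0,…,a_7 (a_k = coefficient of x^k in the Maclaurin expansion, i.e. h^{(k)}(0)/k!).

f: a_k = 0, -6, 6, -8, 12, -96/5, 32, -384/7, …
L₀ from L_f via x↦r, Dx↦r'^{-1}Dx.
Integrate: L := L₀·Dx.
L = (4·x + 4·x^2)·Dx^2 + (1 + 4·x + 6·x^2 + 4·x^3)·Dx^3  (order 3).
h: a_k = 0, 0, -3, 0, 1, -6/5, 4/5, 0, …
ICs: h(0) = 0, h′(0) = 0, h′′(0) = -6.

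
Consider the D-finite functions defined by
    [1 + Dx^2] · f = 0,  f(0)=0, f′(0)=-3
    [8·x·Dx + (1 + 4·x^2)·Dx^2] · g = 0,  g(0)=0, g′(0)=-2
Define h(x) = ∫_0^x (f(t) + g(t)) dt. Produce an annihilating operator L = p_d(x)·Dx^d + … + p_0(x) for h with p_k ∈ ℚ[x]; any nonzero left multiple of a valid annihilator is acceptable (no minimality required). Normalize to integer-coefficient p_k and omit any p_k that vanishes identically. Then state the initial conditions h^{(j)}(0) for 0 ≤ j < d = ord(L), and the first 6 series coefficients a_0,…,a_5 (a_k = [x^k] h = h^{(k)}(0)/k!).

L = (-376·x + 1600·x^3 + 128·x^5)·Dx^2 + (-7 + 76·x^2 + 432·x^4 + 64·x^6)·Dx^3 + (-376·x + 1600·x^3 + 128·x^5)·Dx^4 + (-7 + 76·x^2 + 432·x^4 + 64·x^6)·Dx^5  (order 5).
h: a_k = 0, 0, -5/2, 0, 19/24, 0, …
ICs: h(0) = 0, h′(0) = 0, h′′(0) = -5, h′′′(0) = 0, h′′′′(0) = 19.

f: a_k = 0, -3, 0, 1/2, 0, -1/40, …
g: a_k = 0, -2, 0, 8/3, 0, -32/5, …
L₀ := lclm(L_f,L_g); ord L₀ ≤ 2+2.
h=∫h₀ ⇒ L = L₀·Dx.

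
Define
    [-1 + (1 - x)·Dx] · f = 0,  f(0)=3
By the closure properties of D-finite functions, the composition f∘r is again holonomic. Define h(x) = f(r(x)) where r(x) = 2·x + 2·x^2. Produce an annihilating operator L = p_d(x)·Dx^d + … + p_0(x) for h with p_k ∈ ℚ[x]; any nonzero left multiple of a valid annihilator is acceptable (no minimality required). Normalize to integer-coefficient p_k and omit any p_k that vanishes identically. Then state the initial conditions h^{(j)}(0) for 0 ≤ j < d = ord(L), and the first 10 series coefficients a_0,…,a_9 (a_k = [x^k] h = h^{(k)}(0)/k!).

L = (2 + 4·x) + (-1 + 2·x + 2·x^2)·Dx  (order 1).
h: a_k = 3, 6, 18, 48, 132, 360, 984, 2688, 7344, 20064, …
ICs: h(0) = 3.

f: a_k = 3, 3, 3, 3, 3, 3, 3, 3, 3, 3, …
Change of var in L_f (x↦r) gives L₀.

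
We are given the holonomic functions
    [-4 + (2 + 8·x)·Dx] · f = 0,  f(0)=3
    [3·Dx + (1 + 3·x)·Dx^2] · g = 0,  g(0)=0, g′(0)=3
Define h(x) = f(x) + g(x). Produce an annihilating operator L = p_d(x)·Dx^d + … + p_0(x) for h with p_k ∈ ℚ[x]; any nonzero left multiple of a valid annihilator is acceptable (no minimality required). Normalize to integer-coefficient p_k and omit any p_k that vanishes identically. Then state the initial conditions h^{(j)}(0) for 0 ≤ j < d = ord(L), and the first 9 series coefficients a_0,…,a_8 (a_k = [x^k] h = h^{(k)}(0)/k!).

L = 36·x·Dx + (6 + 72·x + 180·x^2)·Dx^2 + (1 + 13·x + 54·x^2 + 72·x^3)·Dx^3  (order 3).
h: a_k = 3, 9, -21/2, 21, -201/4, 663/5, -747/2, 7731/7, -27153/8, …
ICs: h(0) = 3, h′(0) = 9, h′′(0) = -21.

f: a_k = 3, 6, -6, 12, -30, 84, -252, 792, -2574, …
g: a_k = 0, 3, -9/2, 9, -81/4, 243/5, -243/2, 2187/7, -6561/8, …
Sum ⇒ L₀ = lclm(L_f,L_g) in ℚ(x)⟨Dx⟩.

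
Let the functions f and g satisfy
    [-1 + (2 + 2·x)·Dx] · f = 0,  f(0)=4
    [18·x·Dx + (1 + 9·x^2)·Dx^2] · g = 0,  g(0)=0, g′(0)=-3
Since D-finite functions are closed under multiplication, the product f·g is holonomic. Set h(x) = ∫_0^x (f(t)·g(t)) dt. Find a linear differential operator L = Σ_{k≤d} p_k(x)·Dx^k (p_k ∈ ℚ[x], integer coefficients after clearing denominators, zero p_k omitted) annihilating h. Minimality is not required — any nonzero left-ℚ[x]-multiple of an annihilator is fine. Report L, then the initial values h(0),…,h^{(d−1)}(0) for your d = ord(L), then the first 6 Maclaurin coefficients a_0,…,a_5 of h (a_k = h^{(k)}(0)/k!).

f: a_k = 4, 2, -1/2, 1/4, -5/32, 7/64, …
g: a_k = 0, -3, 0, 9, 0, -243/5, …
Sym-product of L_f,L_g gives L₀ (≤ ord 2).
h=∫₀ˣh₀: take L = L₀·Dx.
L = (3 - 36·x - 9·x^2)·Dx + (-4 + 68·x + 108·x^2 + 36·x^3)·Dx^2 + (4 + 8·x + 40·x^2 + 72·x^3 + 36·x^4)·Dx^3  (order 3).
h: a_k = 0, 0, -6, -2, 75/8, 69/20, …
ICs: h(0) = 0, h′(0) = 0, h′′(0) = -12.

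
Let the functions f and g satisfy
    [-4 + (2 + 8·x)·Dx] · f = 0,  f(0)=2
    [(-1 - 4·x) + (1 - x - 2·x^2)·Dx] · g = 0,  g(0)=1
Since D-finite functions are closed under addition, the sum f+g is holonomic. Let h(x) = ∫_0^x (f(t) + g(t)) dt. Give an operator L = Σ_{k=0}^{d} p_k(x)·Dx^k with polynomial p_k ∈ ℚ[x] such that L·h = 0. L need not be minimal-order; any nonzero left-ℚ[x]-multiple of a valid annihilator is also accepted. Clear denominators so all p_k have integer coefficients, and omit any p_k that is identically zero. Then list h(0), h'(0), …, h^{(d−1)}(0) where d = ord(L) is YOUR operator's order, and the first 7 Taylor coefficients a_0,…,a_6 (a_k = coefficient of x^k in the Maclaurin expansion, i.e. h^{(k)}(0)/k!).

f: a_k = 2, 4, -4, 8, -20, 56, -168, …
g: a_k = 1, 1, 3, 5, 11, 21, 43, …
Sum ⇒ L₀ = lclm(L_f,L_g) in ℚ(x)⟨Dx⟩.
∫: right-multiply L₀ by Dx.
L = (16 + 84·x + 120·x^2 + 160·x^3)·Dx + (-10 - 52·x - 204·x^2 - 400·x^3 - 400·x^4)·Dx^2 + (-1 + 7·x + 56·x^2 + 8·x^3 - 200·x^4 - 160·x^5)·Dx^3  (order 3).
h: a_k = 0, 3, 5/2, -1/3, 13/4, -9/5, 77/6, …
ICs: h(0) = 0, h′(0) = 3, h′′(0) = 5.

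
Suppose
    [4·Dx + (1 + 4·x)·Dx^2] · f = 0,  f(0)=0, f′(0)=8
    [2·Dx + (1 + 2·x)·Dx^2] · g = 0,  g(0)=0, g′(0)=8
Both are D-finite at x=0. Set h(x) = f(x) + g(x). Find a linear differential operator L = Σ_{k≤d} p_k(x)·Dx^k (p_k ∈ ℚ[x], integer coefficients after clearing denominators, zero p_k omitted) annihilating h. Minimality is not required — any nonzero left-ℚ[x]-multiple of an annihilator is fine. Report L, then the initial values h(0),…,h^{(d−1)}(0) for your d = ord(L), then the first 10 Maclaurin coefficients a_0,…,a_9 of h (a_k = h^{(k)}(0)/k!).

f: a_k = 0, 8, -16, 128/3, -128, 2048/5, -4096/3, 32768/7, -16384, 524288/9, …
g: a_k = 0, 8, -8, 32/3, -16, 128/5, -128/3, 512/7, -128, 2048/9, …
Weyl lclm of L_f,L_g ⇒ L₀ (ord ≤ 4).
L = 16·Dx + (12 + 32·x)·Dx^2 + (1 + 6·x + 8·x^2)·Dx^3  (order 3).
h: a_k = 0, 16, -24, 160/3, -144, 2176/5, -1408, 33280/7, -16512, 526336/9, …
ICs: h(0) = 0, h′(0) = 16, h′′(0) = -48.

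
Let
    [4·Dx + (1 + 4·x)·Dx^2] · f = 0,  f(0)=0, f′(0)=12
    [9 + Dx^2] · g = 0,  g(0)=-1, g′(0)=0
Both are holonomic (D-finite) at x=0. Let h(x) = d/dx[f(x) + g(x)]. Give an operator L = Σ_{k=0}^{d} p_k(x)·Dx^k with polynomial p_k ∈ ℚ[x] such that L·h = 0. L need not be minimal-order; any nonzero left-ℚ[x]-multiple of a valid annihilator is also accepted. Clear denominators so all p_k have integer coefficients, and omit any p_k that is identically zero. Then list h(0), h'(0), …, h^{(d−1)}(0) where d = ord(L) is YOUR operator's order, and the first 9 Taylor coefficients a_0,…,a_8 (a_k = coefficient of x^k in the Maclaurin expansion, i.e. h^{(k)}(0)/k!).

f: a_k = 0, 12, -24, 64, -192, 3072/5, -2048, 49152/7, -24576, …
g: a_k = -1, 0, 9/2, 0, -27/8, 0, 81/80, 0, -729/4480, …
L₀ := lclm(L_f,L_g); ord L₀ ≤ 2+2.
h=h₀': d/dx-closure on L₀ ⇒ L.
L = (3780 + 2592·x + 5184·x^2) + (369 + 2124·x + 3888·x^2 + 5184·x^3)·Dx + (420 + 288·x + 576·x^2)·Dx^2 + (41 + 236·x + 432·x^2 + 576·x^3)·Dx^3  (order 3).
h: a_k = 12, -39, 192, -1563/2, 3072, -491277/40, 49152, -110101209/560, 786432, …
ICs: h(0) = 12, h′(0) = -39, h′′(0) = 384.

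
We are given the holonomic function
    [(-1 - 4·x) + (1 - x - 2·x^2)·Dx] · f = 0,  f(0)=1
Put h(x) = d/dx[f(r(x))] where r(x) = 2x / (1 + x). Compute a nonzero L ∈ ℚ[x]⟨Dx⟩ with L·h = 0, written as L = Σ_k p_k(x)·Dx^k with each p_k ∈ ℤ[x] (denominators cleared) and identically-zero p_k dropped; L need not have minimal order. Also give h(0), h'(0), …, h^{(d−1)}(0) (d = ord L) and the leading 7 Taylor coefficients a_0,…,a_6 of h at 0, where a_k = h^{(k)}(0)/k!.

L = (10 + 54·x + 270·x^2 + 162·x^3) + (-1 - 10·x + 90·x^3 + 81·x^4)·Dx  (order 1).
h: a_k = 2, 20, 54, 360, 810, 4860, 10206, …
ICs: h(0) = 2.

f: a_k = 1, 1, 3, 5, 11, 21, 43, …
Change of var in L_f (x↦r) gives L₀.
Derive L from L₀ (diff closure).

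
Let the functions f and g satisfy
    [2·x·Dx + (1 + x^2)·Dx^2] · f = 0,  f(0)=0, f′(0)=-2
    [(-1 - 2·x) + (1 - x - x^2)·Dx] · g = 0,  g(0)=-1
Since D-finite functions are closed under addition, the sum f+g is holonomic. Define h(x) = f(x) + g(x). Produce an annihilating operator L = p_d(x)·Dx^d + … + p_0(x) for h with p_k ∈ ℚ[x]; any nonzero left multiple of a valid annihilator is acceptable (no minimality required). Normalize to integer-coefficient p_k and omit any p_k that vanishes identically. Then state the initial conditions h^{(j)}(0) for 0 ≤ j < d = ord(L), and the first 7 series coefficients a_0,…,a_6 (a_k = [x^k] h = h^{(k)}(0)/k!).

L = (4 - 16·x - 64·x^2 - 72·x^3 - 66·x^4 - 6·x^6)·Dx + (-10 - 24·x - 28·x^2 - 60·x^3 - 65·x^4 - 50·x^5 - 3·x^6 - 6·x^7)·Dx^2 + (2 + 2·x + 2·x^2 - 8·x^3 - 5·x^4 - 11·x^5 - 6·x^6 - x^7 - x^8)·Dx^3  (order 3).
h: a_k = -1, -3, -2, -7/3, -5, -42/5, -13, …
ICs: h(0) = -1, h′(0) = -3, h′′(0) = -4.

f: a_k = 0, -2, 0, 2/3, 0, -2/5, 0, …
g: a_k = -1, -1, -2, -3, -5, -8, -13, …
L₀ := lclm(L_f,L_g); ord L₀ ≤ 2+1.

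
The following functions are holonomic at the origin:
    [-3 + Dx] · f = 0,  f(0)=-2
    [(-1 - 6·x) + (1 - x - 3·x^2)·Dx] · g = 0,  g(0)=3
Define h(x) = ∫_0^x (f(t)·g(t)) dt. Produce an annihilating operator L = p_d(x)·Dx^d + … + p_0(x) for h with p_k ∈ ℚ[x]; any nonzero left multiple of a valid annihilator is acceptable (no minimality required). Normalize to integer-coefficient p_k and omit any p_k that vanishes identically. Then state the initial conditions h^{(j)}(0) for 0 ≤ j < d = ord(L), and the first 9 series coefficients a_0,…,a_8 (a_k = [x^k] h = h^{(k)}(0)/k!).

L = (4 + 3·x - 9·x^2)·Dx + (-1 + x + 3·x^2)·Dx^2  (order 2).
h: a_k = 0, -6, -12, -23, -42, -1581/20, -1519/10, -84129/280, -169401/280, …
ICs: h(0) = 0, h′(0) = -6.

f: a_k = -2, -6, -9, -9, -27/4, -81/20, -81/40, -243/280, -729/2240, …
g: a_k = 3, 3, 12, 21, 57, 120, 291, 651, 1524, …
f·g: L₀ = L_f ⊗_s L_g, ord ≤ 1·1.
h=∫h₀ ⇒ L = L₀·Dx.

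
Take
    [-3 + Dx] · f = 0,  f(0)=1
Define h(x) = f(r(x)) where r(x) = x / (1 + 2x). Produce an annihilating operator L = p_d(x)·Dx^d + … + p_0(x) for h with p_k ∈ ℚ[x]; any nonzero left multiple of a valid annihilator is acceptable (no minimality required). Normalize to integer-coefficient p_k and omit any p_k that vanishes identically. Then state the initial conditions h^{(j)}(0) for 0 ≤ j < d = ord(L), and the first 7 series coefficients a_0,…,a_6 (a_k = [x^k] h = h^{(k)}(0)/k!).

f: a_k = 1, 3, 9/2, 9/2, 27/8, 81/40, 81/80, …
Substitute x→r, Dx→(1/r')Dx; clear ⇒ L₀.
L = -3 + (1 + 4·x + 4·x^2)·Dx  (order 1).
h: a_k = 1, 3, -3/2, -3/2, 51/8, -519/40, 1581/80, …
ICs: h(0) = 1.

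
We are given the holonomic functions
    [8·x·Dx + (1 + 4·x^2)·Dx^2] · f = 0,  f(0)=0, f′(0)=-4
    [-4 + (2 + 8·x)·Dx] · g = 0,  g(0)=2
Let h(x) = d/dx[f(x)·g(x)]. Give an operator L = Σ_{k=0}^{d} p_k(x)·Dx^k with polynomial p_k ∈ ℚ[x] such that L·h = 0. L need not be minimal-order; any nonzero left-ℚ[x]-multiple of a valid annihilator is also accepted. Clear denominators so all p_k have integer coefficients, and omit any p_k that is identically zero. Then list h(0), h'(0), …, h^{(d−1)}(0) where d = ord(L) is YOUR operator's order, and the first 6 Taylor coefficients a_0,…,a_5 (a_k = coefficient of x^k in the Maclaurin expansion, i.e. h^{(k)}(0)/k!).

f: a_k = 0, -4, 0, 16/3, 0, -64/5, …
g: a_k = 2, 4, -4, 8, -20, 56, …
Sym-product of L_f,L_g gives L₀ (≤ ord 2).
Differentiate: ansatz ord ≤ ord L₀ ⇒ L.
L = (-4 + 160·x + 320·x^2 - 384·x^3 - 192·x^4) + (16 + 120·x + 432·x^2 + 544·x^3 - 1344·x^4 - 768·x^5)·Dx + (3 + 20·x + 24·x^2 - 16·x^3 - 16·x^4 - 384·x^5 - 256·x^6)·Dx^2  (order 2).
h: a_k = -8, -32, 80, -128/3, 496/3, -6976/5, …
ICs: h(0) = -8, h′(0) = -32.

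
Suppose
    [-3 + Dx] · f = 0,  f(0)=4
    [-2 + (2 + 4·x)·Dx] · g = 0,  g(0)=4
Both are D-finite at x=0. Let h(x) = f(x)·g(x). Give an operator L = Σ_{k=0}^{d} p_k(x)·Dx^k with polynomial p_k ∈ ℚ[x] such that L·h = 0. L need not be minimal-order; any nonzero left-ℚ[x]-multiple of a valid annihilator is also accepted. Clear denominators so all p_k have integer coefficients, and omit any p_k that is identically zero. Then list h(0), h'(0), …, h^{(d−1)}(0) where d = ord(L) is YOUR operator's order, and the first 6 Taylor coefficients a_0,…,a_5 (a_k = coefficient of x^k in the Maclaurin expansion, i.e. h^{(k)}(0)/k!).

L = (-4 - 6·x) + (1 + 2·x)·Dx  (order 1).
h: a_k = 16, 64, 112, 128, 104, 352/5, …
ICs: h(0) = 16.

f: a_k = 4, 12, 18, 18, 27/2, 81/10, …
g: a_k = 4, 4, -2, 2, -5/2, 7/2, …
f·g: L₀ = L_f ⊗_s L_g, ord ≤ 1·1.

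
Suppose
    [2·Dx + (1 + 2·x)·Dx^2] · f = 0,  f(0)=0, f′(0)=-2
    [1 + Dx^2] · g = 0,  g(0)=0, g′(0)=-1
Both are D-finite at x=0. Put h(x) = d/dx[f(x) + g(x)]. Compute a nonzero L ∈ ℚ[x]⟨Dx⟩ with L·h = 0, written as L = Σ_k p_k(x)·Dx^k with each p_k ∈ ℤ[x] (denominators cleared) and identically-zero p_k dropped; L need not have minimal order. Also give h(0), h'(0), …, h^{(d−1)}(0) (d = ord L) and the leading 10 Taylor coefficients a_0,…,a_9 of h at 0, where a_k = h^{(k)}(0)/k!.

L = (50 + 8·x + 8·x^2) + (9 + 22·x + 12·x^2 + 8·x^3)·Dx + (50 + 8·x + 8·x^2)·Dx^2 + (9 + 22·x + 12·x^2 + 8·x^3)·Dx^3  (order 3).
h: a_k = -3, 4, -15/2, 16, -769/24, 64, -92159/720, 256, -20643841/40320, 1024, …
ICs: h(0) = -3, h′(0) = 4, h′′(0) = -15.

f: a_k = 0, -2, 2, -8/3, 4, -32/5, 32/3, -128/7, 32, -512/9, …
g: a_k = 0, -1, 0, 1/6, 0, -1/120, 0, 1/5040, 0, -1/362880, …
L₀ := lclm(L_f,L_g); ord L₀ ≤ 2+2.
Derive L from L₀ (diff closure).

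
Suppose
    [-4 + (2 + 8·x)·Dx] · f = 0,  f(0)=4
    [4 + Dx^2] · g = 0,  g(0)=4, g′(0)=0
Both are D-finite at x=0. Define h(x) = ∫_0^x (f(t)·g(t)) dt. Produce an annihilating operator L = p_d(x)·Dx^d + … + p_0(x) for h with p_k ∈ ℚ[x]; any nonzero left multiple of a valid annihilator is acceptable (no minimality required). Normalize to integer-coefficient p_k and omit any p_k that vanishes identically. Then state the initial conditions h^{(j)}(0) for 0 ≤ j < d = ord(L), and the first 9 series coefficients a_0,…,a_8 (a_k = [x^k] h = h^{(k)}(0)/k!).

L = (16 + 32·x + 64·x^2)·Dx + (-4 - 16·x)·Dx^2 + (1 + 8·x + 16·x^2)·Dx^3  (order 3).
h: a_k = 0, 16, 16, -64/3, 0, -256/15, 512/9, -47104/315, 18944/45, …
ICs: h(0) = 0, h′(0) = 16, h′′(0) = 32.

f: a_k = 4, 8, -8, 16, -40, 112, -336, 1056, -3432, …
g: a_k = 4, 0, -8, 0, 8/3, 0, -16/45, 0, 8/315, …
L₀ := L_f ⊗_s L_g (sym. prod.), ord ≤ 2.
h=∫h₀ ⇒ L = L₀·Dx.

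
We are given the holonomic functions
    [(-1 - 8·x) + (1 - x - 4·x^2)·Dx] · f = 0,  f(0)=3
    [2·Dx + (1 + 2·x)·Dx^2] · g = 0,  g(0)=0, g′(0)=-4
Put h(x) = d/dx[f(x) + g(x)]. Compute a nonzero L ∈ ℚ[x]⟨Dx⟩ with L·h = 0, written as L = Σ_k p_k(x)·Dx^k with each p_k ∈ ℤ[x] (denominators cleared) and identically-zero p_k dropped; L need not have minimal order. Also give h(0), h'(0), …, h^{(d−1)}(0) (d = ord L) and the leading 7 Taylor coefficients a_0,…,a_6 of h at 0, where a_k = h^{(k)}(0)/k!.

f: a_k = 3, 3, 15, 27, 87, 195, 543, …
g: a_k = 0, -4, 4, -16/3, 8, -64/5, 64/3, …
L₀ := lclm(L_f,L_g); ord L₀ ≤ 1+2.
h=h₀': d/dx-closure on L₀ ⇒ L.
L = (94 + 644·x + 1664·x^2 + 1920·x^3 + 1536·x^4) + (23 + 324·x + 1448·x^2 + 3072·x^3 + 3904·x^4 + 2560·x^5)·Dx + (-6 - 35·x - 53·x^2 + 98·x^3 + 528·x^4 + 864·x^5 + 512·x^6)·Dx^2  (order 2).
h: a_k = -1, 38, 65, 380, 911, 3386, 9005, …
ICs: h(0) = -1, h′(0) = 38.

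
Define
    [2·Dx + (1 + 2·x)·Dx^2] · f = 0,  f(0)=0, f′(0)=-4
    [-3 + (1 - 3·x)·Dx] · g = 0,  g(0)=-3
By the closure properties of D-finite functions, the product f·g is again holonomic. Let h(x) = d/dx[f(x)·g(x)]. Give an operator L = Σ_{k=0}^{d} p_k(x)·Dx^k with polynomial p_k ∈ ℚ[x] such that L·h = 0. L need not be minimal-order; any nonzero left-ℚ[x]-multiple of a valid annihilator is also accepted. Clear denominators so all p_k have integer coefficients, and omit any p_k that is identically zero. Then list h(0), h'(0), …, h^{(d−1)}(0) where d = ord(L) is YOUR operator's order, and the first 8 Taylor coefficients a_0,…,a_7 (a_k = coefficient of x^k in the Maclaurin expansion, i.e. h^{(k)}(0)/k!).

f: a_k = 0, -4, 4, -16/3, 8, -64/5, 64/3, -256/7, …
g: a_k = -3, -9, -27, -81, -243, -729, -2187, -6561, …
L₀ := L_f ⊗_s L_g (sym. prod.), ord ≤ 2.
Derive L from L₀ (diff closure).
L = 24 + (5 + 30·x)·Dx + (-1 + x + 6·x^2)·Dx^2  (order 2).
h: a_k = 12, 48, 264, 960, 3792, 66336/5, 236016/5, 5610624/35, …
ICs: h(0) = 12, h′(0) = 48.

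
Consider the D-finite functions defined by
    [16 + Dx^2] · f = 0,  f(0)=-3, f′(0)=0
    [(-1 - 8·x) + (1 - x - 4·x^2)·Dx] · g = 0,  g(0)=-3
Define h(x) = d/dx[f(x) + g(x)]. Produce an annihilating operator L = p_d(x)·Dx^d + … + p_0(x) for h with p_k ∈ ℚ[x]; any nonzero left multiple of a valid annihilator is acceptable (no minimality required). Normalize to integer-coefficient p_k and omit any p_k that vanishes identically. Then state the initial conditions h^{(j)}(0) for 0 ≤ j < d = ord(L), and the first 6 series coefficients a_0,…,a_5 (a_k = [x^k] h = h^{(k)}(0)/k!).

f: a_k = -3, 0, 24, 0, -32, 0, …
g: a_k = -3, -3, -15, -27, -87, -195, …
L₀ := lclm(L_f,L_g); ord L₀ ≤ 2+1.
h=h₀': d/dx-closure on L₀ ⇒ L.
L = (6848 + 35072·x + 150784·x^2 + 87040·x^3 + 204800·x^4 + 147456·x^5 + 196608·x^6) + (-560 - 4048·x + 5184·x^2 + 13952·x^3 + 2560·x^4 + 18432·x^5 + 57344·x^6 + 65536·x^7)·Dx + (428 + 2192·x + 9424·x^2 + 5440·x^3 + 12800·x^4 + 9216·x^5 + 12288·x^6)·Dx^2 + (-35 - 253·x + 324·x^2 + 872·x^3 + 160·x^4 + 1152·x^5 + 3584·x^6 + 4096·x^7)·Dx^3  (order 3).
h: a_k = -3, 18, -81, -476, -975, -15778/5, …
ICs: h(0) = -3, h′(0) = 18, h′′(0) = -162.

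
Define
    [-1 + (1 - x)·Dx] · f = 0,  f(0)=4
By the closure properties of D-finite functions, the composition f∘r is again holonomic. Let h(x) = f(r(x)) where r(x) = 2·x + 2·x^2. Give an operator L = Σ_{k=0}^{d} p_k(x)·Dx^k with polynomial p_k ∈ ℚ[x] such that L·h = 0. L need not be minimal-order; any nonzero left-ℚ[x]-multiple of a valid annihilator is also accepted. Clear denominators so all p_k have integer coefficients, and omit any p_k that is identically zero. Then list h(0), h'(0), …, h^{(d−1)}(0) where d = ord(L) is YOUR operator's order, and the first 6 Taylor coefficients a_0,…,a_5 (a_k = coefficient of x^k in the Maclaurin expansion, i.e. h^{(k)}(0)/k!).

f: a_k = 4, 4, 4, 4, 4, 4, …
f∘r: x↦r, Dx↦Dx/r' in L_f ⇒ L₀.
L = (2 + 4·x) + (-1 + 2·x + 2·x^2)·Dx  (order 1).
h: a_k = 4, 8, 24, 64, 176, 480, …
ICs: h(0) = 4.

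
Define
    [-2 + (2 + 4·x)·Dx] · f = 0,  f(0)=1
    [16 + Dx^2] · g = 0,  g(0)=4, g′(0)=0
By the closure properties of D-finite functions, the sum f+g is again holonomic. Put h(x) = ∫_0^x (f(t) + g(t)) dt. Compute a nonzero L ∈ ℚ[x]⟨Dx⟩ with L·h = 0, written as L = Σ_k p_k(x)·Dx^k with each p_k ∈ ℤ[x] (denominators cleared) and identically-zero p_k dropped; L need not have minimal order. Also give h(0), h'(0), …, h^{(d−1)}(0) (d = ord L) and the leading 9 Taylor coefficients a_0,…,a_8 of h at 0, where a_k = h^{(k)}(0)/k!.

L = (-304 - 1024·x - 1024·x^2)·Dx + (240 + 1504·x + 3072·x^2 + 2048·x^3)·Dx^2 + (-19 - 64·x - 64·x^2)·Dx^3 + (15 + 94·x + 192·x^2 + 128·x^3)·Dx^4  (order 4).
h: a_k = 0, 5, 1/2, -65/6, 1/8, 1009/120, 7/48, -17329/5040, 33/128, …
ICs: h(0) = 0, h′(0) = 5, h′′(0) = 1, h′′′(0) = -65.

f: a_k = 1, 1, -1/2, 1/2, -5/8, 7/8, -21/16, 33/16, -429/128, …
g: a_k = 4, 0, -32, 0, 128/3, 0, -1024/45, 0, 2048/315, …
f+g: L₀ = lclm(L_f,L_g), ord ≤ 1+2.
Integrate: L := L₀·Dx.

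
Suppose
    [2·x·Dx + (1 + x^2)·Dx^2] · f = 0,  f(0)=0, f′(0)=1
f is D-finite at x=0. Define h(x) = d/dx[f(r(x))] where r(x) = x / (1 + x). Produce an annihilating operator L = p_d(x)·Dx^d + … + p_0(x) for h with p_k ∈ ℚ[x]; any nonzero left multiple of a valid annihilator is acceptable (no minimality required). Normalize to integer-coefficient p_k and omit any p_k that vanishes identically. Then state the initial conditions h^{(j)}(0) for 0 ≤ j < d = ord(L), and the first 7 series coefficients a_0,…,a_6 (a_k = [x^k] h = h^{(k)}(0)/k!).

f: a_k = 0, 1, 0, -1/3, 0, 1/5, 0, …
h₀=f(r): pull back L_f along r ⇒ L₀.
h=h₀': d/dx-closure on L₀ ⇒ L.
L = (2 + 4·x) + (1 + 2·x + 2·x^2)·Dx  (order 1).
h: a_k = 1, -2, 2, 0, -4, 8, -8, …
ICs: h(0) = 1.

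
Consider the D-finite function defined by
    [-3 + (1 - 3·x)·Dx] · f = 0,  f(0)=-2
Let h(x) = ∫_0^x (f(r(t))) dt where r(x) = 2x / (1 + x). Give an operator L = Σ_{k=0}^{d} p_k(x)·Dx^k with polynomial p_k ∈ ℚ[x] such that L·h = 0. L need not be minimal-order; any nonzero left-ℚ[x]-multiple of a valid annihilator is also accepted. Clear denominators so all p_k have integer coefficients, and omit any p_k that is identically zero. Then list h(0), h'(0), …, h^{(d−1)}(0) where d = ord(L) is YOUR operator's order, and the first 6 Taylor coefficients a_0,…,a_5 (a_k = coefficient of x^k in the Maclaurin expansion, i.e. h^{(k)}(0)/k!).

L = 6·Dx + (-1 + 4·x + 5·x^2)·Dx^2  (order 2).
h: a_k = 0, -2, -6, -20, -75, -300, …
ICs: h(0) = 0, h′(0) = -2.

f: a_k = -2, -6, -18, -54, -162, -486, …
Substitute x→r, Dx→(1/r')Dx; clear ⇒ L₀.
Integrate: L := L₀·Dx.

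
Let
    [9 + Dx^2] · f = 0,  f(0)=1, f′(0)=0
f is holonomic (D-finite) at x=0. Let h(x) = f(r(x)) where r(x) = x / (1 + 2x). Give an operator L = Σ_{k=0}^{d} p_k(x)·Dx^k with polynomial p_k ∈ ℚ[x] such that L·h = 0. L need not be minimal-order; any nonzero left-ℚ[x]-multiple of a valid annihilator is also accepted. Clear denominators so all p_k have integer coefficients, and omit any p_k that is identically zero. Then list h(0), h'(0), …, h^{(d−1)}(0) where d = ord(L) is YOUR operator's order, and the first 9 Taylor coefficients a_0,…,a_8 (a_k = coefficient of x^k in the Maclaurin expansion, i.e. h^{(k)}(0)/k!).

f: a_k = 1, 0, -9/2, 0, 27/8, 0, -81/80, 0, 729/4480, …
h₀=f(r): pull back L_f along r ⇒ L₀.
L = 9 + (4 + 24·x + 48·x^2 + 32·x^3)·Dx + (1 + 8·x + 24·x^2 + 32·x^3 + 16·x^4)·Dx^2  (order 2).
h: a_k = 1, 0, -9/2, 18, -405/8, 117, -18081/80, 6723/20, -188955/896, …
ICs: h(0) = 1, h′(0) = 0.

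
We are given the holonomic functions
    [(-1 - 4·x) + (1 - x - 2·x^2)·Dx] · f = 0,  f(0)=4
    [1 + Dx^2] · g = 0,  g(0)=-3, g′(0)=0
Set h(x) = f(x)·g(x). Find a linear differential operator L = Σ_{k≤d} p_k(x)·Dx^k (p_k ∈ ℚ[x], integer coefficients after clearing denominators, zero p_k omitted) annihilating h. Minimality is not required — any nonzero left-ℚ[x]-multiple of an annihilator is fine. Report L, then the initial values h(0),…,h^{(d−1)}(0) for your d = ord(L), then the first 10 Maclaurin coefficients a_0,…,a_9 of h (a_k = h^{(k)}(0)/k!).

f: a_k = 4, 4, 12, 20, 44, 84, 172, 340, 684, 1364, …
g: a_k = -3, 0, 3/2, 0, -1/8, 0, 1/240, 0, -1/13440, 0, …
L₀ := L_f ⊗_s L_g (sym. prod.), ord ≤ 2.
L = (3 + x + 2·x^2) + (2 + 8·x)·Dx + (-1 + x + 2·x^2)·Dx^2  (order 2).
h: a_k = -12, -12, -30, -54, -229/2, -445/2, -27089/60, -53789/60, -6046153/3360, -4023507/1120, …
ICs: h(0) = -12, h′(0) = -12.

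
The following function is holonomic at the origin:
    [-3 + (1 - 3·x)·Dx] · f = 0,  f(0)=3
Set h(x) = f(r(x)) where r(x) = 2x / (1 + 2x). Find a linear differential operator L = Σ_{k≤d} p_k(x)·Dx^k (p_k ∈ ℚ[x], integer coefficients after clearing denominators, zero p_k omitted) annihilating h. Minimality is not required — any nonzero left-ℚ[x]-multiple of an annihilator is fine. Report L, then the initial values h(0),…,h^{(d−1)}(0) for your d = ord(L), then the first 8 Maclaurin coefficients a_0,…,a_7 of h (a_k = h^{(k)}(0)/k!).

f: a_k = 3, 9, 27, 81, 243, 729, 2187, 6561, …
h₀=f(r): pull back L_f along r ⇒ L₀.
L = 6 + (-1 + 2·x + 8·x^2)·Dx  (order 1).
h: a_k = 3, 18, 72, 288, 1152, 4608, 18432, 73728, …
ICs: h(0) = 3.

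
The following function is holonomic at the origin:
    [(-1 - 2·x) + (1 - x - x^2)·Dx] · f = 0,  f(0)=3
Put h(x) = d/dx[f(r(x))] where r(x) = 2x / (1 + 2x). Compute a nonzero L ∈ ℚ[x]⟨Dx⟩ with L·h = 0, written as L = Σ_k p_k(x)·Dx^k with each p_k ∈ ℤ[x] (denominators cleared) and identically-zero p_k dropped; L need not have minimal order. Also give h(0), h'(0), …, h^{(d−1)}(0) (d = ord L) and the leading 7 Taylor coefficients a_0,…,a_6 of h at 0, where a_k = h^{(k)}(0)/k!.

L = (4 + 24·x + 96·x^2 + 96·x^3) + (-1 - 10·x - 24·x^2 + 8·x^3 + 48·x^4)·Dx  (order 1).
h: a_k = 6, 24, 0, 192, -480, 2304, -8064, …
ICs: h(0) = 6.

f: a_k = 3, 3, 6, 9, 15, 24, 39, …
f∘r: x↦r, Dx↦Dx/r' in L_f ⇒ L₀.
h=h₀': d/dx-closure on L₀ ⇒ L.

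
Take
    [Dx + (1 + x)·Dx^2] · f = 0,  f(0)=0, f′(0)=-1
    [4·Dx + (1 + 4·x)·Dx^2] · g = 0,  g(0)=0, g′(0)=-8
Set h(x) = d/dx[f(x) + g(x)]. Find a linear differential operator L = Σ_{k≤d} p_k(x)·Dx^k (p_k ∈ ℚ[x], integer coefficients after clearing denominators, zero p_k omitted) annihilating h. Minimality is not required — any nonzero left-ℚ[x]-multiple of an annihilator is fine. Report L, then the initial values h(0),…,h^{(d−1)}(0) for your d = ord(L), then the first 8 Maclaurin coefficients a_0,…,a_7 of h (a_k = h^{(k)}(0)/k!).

L = 8 + (10 + 16·x)·Dx + (1 + 5·x + 4·x^2)·Dx^2  (order 2).
h: a_k = -9, 33, -129, 513, -2049, 8193, -32769, 131073, …
ICs: h(0) = -9, h′(0) = 33.

f: a_k = 0, -1, 1/2, -1/3, 1/4, -1/5, 1/6, -1/7, …
g: a_k = 0, -8, 16, -128/3, 128, -2048/5, 4096/3, -32768/7, …
Sum ⇒ L₀ = lclm(L_f,L_g) in ℚ(x)⟨Dx⟩.
Derive L from L₀ (diff closure).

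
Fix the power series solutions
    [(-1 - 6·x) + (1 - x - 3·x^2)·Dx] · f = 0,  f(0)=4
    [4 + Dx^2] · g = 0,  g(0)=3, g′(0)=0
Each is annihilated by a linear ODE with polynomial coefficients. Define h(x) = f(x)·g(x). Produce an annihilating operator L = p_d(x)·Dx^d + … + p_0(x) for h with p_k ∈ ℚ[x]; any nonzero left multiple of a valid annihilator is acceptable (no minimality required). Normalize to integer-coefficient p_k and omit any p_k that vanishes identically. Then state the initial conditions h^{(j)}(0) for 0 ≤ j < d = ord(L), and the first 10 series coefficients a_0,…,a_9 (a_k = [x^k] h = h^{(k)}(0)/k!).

f: a_k = 4, 4, 16, 28, 76, 160, 388, 868, 2032, 4636, …
g: a_k = 3, 0, -6, 0, 2, 0, -4/15, 0, 2/105, 0, …
Sym-product of L_f,L_g gives L₀ (≤ ord 2).
L = (2 + 4·x + 12·x^2) + (2 + 12·x)·Dx + (-1 + x + 3·x^2)·Dx^2  (order 2).
h: a_k = 12, 12, 24, 60, 140, 320, 11084/15, 25484/15, 82232/21, 946324/105, …
ICs: h(0) = 12, h′(0) = 12.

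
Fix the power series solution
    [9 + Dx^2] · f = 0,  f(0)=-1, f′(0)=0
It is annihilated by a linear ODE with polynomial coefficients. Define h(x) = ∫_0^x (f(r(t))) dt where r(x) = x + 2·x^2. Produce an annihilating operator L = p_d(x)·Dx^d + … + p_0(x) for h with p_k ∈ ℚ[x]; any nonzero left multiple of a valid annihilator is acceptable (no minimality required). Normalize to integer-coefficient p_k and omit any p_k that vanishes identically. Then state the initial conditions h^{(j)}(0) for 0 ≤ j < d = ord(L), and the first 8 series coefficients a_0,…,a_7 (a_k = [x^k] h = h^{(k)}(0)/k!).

L = (9 + 108·x + 432·x^2 + 576·x^3)·Dx - 4·Dx^2 + (1 + 4·x)·Dx^3  (order 3).
h: a_k = 0, -1, 0, 3/2, 9/2, 117/40, -9/2, -6399/560, …
ICs: h(0) = 0, h′(0) = -1, h′′(0) = 0.

f: a_k = -1, 0, 9/2, 0, -27/8, 0, 81/80, 0, …
f∘r: x↦r, Dx↦Dx/r' in L_f ⇒ L₀.
Integrate: L := L₀·Dx.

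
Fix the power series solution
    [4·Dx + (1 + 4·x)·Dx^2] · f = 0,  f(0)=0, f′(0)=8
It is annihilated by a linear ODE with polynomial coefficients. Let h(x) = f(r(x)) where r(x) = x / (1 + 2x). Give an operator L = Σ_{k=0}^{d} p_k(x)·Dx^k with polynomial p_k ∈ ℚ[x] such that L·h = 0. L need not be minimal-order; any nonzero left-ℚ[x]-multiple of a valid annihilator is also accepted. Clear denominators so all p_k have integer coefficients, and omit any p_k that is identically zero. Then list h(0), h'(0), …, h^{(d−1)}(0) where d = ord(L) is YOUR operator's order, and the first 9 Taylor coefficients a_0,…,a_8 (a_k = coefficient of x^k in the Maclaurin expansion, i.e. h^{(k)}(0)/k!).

L = (8 + 24·x)·Dx + (1 + 8·x + 12·x^2)·Dx^2  (order 2).
h: a_k = 0, 8, -32, 416/3, -640, 15488/5, -46592/3, 559616/7, -419840, …
ICs: h(0) = 0, h′(0) = 8.

f: a_k = 0, 8, -16, 128/3, -128, 2048/5, -4096/3, 32768/7, -16384, …
h₀=f(r): pull back L_f along r ⇒ L₀.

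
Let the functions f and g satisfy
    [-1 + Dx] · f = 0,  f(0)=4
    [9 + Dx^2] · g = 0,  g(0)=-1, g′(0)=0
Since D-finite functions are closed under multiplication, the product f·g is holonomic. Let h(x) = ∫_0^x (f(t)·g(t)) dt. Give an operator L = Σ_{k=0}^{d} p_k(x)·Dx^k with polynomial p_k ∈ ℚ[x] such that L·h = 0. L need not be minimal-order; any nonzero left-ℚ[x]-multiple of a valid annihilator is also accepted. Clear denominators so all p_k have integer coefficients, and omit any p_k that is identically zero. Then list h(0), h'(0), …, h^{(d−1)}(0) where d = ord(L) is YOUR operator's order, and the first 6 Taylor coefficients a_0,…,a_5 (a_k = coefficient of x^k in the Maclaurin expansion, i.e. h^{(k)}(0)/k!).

L = 10·Dx - 2·Dx^2 + Dx^3  (order 3).
h: a_k = 0, -4, -2, 16/3, 13/3, -14/15, …
ICs: h(0) = 0, h′(0) = -4, h′′(0) = -4.

f: a_k = 4, 4, 2, 2/3, 1/6, 1/30, …
g: a_k = -1, 0, 9/2, 0, -27/8, 0, …
L₀ := L_f ⊗_s L_g (sym. prod.), ord ≤ 2.
h=∫₀ˣh₀: take L = L₀·Dx.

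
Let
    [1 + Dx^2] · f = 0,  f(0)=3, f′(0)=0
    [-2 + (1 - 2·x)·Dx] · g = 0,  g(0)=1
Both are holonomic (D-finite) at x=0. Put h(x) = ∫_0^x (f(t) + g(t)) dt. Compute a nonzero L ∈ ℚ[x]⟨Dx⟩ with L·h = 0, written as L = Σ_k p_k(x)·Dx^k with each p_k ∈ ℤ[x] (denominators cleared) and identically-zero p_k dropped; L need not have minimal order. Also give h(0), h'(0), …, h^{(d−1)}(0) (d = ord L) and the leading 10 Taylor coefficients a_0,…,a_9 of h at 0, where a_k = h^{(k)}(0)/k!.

L = (-50 + 8·x - 8·x^2)·Dx + (9 - 22·x + 12·x^2 - 8·x^3)·Dx^2 + (-50 + 8·x - 8·x^2)·Dx^3 + (9 - 22·x + 12·x^2 - 8·x^3)·Dx^4  (order 4).
h: a_k = 0, 4, 1, 5/6, 2, 129/40, 16/3, 15359/1680, 16, 3440641/120960, …
ICs: h(0) = 0, h′(0) = 4, h′′(0) = 2, h′′′(0) = 5.

f: a_k = 3, 0, -3/2, 0, 1/8, 0, -1/240, 0, 1/13440, 0, …
g: a_k = 1, 2, 4, 8, 16, 32, 64, 128, 256, 512, …
Weyl lclm of L_f,L_g ⇒ L₀ (ord ≤ 3).
∫: right-multiply L₀ by Dx.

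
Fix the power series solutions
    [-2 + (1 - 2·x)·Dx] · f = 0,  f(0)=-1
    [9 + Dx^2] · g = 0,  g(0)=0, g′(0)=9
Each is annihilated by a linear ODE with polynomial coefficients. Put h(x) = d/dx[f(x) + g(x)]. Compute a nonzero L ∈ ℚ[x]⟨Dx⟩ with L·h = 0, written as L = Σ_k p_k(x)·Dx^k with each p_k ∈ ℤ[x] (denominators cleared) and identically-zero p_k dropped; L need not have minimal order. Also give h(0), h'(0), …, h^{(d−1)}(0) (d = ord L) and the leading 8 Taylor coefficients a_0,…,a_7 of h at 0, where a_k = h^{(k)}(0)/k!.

L = (684 - 432·x + 432·x^2) + (-99 + 306·x - 324·x^2 + 216·x^3)·Dx + (76 - 48·x + 48·x^2)·Dx^2 + (-11 + 34·x - 36·x^2 + 24·x^3)·Dx^3  (order 3).
h: a_k = 7, -8, -129/2, -64, -1037/8, -384, -72409/80, -2048, …
ICs: h(0) = 7, h′(0) = -8, h′′(0) = -129.

f: a_k = -1, -2, -4, -8, -16, -32, -64, -128, …
g: a_k = 0, 9, 0, -27/2, 0, 243/40, 0, -729/560, …
h₀=f+g: left-lcm gives L₀, ord ≤ 3.
Derive L from L₀ (diff closure).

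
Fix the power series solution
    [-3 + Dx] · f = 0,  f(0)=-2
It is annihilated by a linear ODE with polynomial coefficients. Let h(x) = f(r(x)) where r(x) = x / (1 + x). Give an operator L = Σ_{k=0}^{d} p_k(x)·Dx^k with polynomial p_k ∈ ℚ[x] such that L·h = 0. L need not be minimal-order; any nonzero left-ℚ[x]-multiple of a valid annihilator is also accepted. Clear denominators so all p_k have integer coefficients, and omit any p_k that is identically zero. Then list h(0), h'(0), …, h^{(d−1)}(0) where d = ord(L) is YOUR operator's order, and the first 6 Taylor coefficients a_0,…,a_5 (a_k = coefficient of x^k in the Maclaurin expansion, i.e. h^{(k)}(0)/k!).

f: a_k = -2, -6, -9, -9, -27/4, -81/20, …
h₀=f(r): pull back L_f along r ⇒ L₀.
L = -3 + (1 + 2·x + x^2)·Dx  (order 1).
h: a_k = -2, -6, -3, 3, -3/4, -21/20, …
ICs: h(0) = -2.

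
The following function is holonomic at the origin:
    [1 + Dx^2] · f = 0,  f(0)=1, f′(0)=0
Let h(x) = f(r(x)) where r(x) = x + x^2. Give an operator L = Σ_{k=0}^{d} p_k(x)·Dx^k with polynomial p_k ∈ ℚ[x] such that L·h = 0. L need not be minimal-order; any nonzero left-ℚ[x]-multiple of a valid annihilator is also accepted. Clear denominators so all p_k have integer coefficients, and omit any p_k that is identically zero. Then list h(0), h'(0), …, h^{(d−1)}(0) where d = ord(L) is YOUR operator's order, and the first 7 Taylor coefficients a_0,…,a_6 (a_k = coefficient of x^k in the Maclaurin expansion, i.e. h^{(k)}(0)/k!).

L = (1 + 6·x + 12·x^2 + 8·x^3) - 2·Dx + (1 + 2·x)·Dx^2  (order 2).
h: a_k = 1, 0, -1/2, -1, -11/24, 1/6, 179/720, …
ICs: h(0) = 1, h′(0) = 0.

f: a_k = 1, 0, -1/2, 0, 1/24, 0, -1/720, …
Substitute x→r, Dx→(1/r')Dx; clear ⇒ L₀.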